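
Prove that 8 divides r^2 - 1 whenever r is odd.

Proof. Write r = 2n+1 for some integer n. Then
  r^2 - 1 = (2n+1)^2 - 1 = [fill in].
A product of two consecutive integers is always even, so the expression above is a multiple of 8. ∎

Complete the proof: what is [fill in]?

4n(n + 1)

(2n+1)^2 - 1 = 4n^2 + 4n + 1 - 1 = 4n^2 + 4n = 4n(n+1).
Since n and n+1 are consecutive, n(n+1) is even, and 4·(even) is a multiple of 8.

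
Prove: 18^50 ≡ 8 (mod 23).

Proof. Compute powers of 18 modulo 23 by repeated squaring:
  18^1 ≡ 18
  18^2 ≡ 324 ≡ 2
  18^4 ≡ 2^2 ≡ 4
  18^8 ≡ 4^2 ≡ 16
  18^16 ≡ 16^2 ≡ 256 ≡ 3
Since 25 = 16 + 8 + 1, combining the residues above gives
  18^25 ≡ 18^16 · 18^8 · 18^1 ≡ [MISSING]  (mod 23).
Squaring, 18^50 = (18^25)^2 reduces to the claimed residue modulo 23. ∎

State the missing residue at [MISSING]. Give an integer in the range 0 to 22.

18^16 · 18^8 · 18^1 ≡ 3 · 16 · 18 = 864.
864 mod 23 = 13, so 18^25 ≡ 13 (mod 23).

13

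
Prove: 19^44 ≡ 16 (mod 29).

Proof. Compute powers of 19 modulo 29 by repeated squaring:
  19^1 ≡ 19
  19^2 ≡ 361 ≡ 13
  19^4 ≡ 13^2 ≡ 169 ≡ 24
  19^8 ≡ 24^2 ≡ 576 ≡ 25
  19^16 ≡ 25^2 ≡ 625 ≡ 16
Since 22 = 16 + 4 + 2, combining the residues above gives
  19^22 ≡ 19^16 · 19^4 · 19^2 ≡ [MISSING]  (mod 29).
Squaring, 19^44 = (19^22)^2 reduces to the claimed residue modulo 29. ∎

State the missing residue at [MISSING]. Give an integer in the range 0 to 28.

4

19^16 · 19^4 · 19^2 ≡ 16 · 24 · 13 = 4992.
4992 mod 29 = 4, so 19^22 ≡ 4 (mod 29).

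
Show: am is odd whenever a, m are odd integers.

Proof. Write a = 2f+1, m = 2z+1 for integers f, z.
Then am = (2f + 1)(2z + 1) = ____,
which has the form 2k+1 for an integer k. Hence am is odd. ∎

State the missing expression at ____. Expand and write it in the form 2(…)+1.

Expanding: (2f + 1)(2z + 1) = 4fz + 2f + 2z + 1.
Every term except the constant is even, so this is 2(2fz + f + z) + 1,
and 2fz + f + z ∈ ℤ gives the required form.

2(2fz + f + z) + 1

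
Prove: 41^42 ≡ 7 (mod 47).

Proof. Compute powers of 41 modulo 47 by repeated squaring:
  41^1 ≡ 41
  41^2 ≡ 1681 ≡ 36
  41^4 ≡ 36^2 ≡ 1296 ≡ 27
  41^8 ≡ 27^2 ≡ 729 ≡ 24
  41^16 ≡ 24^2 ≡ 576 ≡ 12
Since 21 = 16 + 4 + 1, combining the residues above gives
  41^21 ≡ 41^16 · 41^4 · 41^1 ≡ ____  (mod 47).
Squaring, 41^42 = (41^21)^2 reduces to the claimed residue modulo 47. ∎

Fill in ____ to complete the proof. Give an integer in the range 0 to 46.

Multiply the listed residues: 12 · 27 · 41 = 324 → 13284.
Reducing modulo 47: 13284 = 282·47 + 30, so 41^21 ≡ 30.

30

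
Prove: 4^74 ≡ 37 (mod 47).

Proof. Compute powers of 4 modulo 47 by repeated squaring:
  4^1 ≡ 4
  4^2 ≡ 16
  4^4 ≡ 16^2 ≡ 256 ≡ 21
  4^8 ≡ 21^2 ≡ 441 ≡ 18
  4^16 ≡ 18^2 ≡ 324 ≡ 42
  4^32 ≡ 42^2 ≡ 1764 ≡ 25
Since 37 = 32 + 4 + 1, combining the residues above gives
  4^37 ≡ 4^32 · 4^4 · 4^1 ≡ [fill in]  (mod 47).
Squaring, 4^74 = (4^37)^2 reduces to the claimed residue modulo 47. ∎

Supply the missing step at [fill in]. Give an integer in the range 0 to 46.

Multiply the listed residues: 25 · 21 · 4 = 525 → 2100.
Reducing modulo 47: 2100 = 44·47 + 32, so 4^37 ≡ 32.

32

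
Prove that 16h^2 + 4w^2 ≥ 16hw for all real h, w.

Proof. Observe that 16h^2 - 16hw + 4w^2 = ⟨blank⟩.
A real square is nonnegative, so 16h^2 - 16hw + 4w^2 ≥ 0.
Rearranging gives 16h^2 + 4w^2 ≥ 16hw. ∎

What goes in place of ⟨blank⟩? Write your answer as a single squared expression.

The leading and trailing coefficients are 4^2 and 2^2, and 16 = 2·4·2, so the trinomial is (4h - 2w)^2.
Hence 16h^2 - 16hw + 4w^2 ≥ 0.

(4h - 2w)^2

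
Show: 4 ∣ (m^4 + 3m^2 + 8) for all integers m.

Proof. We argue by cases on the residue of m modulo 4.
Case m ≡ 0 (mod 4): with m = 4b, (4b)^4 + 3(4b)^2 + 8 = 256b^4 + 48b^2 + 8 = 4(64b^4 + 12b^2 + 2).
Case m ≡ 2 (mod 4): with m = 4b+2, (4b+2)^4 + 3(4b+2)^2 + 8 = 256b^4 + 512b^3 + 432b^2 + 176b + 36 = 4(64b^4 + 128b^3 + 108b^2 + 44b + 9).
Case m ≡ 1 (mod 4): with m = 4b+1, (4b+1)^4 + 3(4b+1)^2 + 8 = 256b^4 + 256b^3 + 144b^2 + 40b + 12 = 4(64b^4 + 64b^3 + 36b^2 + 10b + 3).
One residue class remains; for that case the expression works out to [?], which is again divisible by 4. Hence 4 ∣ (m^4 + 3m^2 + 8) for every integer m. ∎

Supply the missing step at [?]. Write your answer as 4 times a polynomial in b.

The residues treated are {0, 2, 1}, so the missing case is m ≡ 3 (mod 4); write m = 4b+3.
Then (4b+3)^4 + 3(4b+3)^2 + 8 = 256b^4 + 768b^3 + 912b^2 + 504b + 116 = 4(64b^4 + 192b^3 + 228b^2 + 126b + 29).

4(64b^4 + 192b^3 + 228b^2 + 126b + 29)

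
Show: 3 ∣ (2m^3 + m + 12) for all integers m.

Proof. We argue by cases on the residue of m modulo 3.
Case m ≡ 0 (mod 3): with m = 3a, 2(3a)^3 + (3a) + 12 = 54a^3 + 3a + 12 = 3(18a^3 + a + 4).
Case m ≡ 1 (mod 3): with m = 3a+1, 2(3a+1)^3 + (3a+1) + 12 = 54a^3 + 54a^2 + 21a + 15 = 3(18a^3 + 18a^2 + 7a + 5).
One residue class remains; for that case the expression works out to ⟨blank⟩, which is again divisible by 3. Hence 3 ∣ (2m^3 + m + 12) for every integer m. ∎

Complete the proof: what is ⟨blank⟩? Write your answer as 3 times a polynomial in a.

The residues treated are {0, 1}, so the missing case is m ≡ 2 (mod 3); write m = 3a+2.
Then 2(3a+2)^3 + (3a+2) + 12 = 54a^3 + 108a^2 + 75a + 30 = 3(18a^3 + 36a^2 + 25a + 10).

3(18a^3 + 36a^2 + 25a + 10)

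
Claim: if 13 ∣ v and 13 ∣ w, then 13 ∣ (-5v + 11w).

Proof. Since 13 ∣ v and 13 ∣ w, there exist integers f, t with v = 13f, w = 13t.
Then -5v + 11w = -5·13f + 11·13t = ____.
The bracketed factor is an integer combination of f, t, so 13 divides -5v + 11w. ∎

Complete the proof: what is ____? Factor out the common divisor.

Pull the common 13 out of every term: -5·13f + 11·13t = 13(-5f + 11t).
-5f + 11t is an integer, which exhibits the divisibility.

13(-5f + 11t)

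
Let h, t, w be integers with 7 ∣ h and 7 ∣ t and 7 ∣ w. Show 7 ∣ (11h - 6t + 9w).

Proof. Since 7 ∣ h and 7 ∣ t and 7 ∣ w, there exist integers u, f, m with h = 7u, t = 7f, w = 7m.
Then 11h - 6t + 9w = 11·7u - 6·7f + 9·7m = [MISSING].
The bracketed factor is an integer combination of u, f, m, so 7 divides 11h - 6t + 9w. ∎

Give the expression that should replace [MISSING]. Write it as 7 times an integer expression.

Each term has a factor of 7: 11·7u - 6·7f + 9·7m = 7·(-6f + 9m + 11u).
Since -6f + 9m + 11u is an integer, 7 ∣ (11h - 6t + 9w).

7(-6f + 9m + 11u)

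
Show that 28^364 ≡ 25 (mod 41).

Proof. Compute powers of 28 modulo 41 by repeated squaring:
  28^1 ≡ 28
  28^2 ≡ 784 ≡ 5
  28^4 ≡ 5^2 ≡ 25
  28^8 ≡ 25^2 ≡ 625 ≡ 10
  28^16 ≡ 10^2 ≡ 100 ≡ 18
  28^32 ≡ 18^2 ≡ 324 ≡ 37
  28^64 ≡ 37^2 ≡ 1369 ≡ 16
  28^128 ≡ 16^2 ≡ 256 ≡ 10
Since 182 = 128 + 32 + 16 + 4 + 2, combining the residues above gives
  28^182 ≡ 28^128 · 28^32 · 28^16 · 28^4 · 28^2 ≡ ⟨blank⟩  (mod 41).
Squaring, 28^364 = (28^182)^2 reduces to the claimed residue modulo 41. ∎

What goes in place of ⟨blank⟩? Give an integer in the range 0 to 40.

36

Multiply the listed residues: 10 · 37 · 18 · 25 · 5 = 370 → 6660 → 166500 → 832500.
Reducing modulo 41: 832500 = 20304·41 + 36, so 28^182 ≡ 36.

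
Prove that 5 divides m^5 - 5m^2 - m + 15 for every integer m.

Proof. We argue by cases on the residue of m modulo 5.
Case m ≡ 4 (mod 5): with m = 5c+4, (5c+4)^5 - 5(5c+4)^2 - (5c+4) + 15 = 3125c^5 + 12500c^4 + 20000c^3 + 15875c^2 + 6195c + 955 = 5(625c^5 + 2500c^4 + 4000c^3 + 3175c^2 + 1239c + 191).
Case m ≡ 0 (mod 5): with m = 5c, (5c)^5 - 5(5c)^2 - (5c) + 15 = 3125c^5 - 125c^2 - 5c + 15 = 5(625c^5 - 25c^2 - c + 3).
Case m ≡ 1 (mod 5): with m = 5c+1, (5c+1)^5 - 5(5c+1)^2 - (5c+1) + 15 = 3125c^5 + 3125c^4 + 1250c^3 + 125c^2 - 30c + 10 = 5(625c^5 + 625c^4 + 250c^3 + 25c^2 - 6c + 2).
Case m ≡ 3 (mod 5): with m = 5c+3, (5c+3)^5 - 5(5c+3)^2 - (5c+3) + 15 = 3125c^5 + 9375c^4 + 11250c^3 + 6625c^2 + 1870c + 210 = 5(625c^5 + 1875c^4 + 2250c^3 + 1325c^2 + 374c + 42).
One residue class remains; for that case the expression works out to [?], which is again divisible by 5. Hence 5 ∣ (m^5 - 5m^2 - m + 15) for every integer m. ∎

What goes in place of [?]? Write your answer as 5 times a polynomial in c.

5(625c^5 + 1250c^4 + 1000c^3 + 375c^2 + 59c + 5)

The residues treated are {4, 0, 1, 3}, so the missing case is m ≡ 2 (mod 5); write m = 5c+2.
Then (5c+2)^5 - 5(5c+2)^2 - (5c+2) + 15 = 3125c^5 + 6250c^4 + 5000c^3 + 1875c^2 + 295c + 25 = 5(625c^5 + 1250c^4 + 1000c^3 + 375c^2 + 59c + 5).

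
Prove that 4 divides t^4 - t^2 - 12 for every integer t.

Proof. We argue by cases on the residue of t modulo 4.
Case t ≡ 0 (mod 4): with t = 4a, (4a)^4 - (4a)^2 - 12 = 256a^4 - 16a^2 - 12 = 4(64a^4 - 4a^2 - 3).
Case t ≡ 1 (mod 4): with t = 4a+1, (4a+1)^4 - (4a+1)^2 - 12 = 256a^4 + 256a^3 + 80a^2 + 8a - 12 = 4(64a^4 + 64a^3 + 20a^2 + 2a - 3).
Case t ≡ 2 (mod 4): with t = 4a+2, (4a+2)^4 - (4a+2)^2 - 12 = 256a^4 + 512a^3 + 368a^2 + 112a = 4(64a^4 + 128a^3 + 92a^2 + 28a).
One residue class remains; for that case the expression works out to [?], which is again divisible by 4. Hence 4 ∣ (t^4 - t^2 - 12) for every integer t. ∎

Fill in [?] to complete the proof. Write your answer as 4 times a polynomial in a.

4(64a^4 + 192a^3 + 212a^2 + 102a + 15)

Only t ≡ 3 (mod 4) is unaccounted for. Put t = 4a+3:
(4a+3)^4 - (4a+3)^2 - 12 expands to 256a^4 + 768a^3 + 848a^2 + 408a + 60,
and factoring out 4 leaves 4(64a^4 + 192a^3 + 212a^2 + 102a + 15).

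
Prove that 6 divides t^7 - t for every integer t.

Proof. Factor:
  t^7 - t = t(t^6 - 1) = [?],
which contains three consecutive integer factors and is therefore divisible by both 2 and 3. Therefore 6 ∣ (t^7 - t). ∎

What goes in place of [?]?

(t - 1)t(t + 1)(t^4 + t^2 + 1)

t^6 - 1 = (t^2 - 1)(t^4 + t^2 + 1), and t^2 - 1 = (t-1)(t+1).
So t(t^6 - 1) = (t - 1)t(t + 1)(t^4 + t^2 + 1).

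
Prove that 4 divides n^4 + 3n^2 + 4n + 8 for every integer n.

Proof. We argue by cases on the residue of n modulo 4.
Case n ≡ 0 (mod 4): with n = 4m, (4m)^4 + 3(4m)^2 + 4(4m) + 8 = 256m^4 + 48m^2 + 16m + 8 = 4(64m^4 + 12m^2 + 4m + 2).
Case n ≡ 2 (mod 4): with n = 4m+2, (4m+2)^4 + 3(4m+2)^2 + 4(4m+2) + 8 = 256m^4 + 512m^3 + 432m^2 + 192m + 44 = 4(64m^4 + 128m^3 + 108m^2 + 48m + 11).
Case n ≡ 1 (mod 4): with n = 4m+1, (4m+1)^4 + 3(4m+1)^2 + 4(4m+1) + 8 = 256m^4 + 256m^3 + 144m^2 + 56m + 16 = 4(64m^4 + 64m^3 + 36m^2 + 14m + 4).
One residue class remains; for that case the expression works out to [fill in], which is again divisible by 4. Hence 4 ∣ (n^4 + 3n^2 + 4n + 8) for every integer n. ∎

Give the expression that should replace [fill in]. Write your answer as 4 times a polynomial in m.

4(64m^4 + 192m^3 + 228m^2 + 130m + 32)

Only n ≡ 3 (mod 4) is unaccounted for. Put n = 4m+3:
(4m+3)^4 + 3(4m+3)^2 + 4(4m+3) + 8 expands to 256m^4 + 768m^3 + 912m^2 + 520m + 128,
and factoring out 4 leaves 4(64m^4 + 192m^3 + 228m^2 + 130m + 32).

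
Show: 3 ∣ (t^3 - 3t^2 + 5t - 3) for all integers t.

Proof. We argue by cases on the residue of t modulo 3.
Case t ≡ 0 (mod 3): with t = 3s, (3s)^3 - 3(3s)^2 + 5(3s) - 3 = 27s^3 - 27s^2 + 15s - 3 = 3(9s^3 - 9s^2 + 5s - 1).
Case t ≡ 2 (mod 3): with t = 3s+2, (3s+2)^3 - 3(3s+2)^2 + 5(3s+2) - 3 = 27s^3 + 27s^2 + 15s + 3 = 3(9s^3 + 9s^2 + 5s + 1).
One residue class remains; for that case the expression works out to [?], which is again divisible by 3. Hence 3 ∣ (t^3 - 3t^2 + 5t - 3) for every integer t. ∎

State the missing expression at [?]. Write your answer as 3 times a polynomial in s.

The residues treated are {0, 2}, so the missing case is t ≡ 1 (mod 3); write t = 3s+1.
Then (3s+1)^3 - 3(3s+1)^2 + 5(3s+1) - 3 = 27s^3 + 6s = 3(9s^3 + 2s).

3(9s^3 + 2s)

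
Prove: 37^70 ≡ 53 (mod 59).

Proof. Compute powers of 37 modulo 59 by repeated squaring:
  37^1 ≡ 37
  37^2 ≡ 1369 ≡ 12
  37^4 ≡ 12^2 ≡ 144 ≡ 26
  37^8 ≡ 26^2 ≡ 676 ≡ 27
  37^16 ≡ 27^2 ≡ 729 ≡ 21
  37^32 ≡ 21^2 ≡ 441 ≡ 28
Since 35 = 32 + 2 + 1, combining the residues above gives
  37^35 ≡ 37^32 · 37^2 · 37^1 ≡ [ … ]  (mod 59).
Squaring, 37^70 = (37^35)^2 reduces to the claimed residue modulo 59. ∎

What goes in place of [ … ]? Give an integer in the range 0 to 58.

42

37^32 · 37^2 · 37^1 ≡ 28 · 12 · 37 = 12432.
12432 mod 59 = 42, so 37^35 ≡ 42 (mod 59).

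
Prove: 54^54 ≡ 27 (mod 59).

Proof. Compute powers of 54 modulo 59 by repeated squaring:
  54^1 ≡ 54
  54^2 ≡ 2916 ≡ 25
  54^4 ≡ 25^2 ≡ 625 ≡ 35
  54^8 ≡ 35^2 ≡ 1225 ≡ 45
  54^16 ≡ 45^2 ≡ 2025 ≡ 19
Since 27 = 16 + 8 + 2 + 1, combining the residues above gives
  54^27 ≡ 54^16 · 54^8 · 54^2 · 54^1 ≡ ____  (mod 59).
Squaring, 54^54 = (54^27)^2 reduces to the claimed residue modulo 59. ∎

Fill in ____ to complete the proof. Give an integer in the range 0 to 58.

Multiply the listed residues: 19 · 45 · 25 · 54 = 855 → 21375 → 1154250.
Reducing modulo 59: 1154250 = 19563·59 + 33, so 54^27 ≡ 33.

33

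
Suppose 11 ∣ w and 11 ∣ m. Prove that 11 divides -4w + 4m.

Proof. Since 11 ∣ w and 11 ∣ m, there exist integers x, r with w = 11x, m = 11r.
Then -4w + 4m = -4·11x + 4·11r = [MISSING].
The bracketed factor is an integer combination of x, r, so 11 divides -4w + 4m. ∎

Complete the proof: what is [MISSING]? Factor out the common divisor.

11(4r - 4x)

Each term has a factor of 11: -4·11x + 4·11r = 11·(4r - 4x).
Since 4r - 4x is an integer, 11 ∣ (-4w + 4m).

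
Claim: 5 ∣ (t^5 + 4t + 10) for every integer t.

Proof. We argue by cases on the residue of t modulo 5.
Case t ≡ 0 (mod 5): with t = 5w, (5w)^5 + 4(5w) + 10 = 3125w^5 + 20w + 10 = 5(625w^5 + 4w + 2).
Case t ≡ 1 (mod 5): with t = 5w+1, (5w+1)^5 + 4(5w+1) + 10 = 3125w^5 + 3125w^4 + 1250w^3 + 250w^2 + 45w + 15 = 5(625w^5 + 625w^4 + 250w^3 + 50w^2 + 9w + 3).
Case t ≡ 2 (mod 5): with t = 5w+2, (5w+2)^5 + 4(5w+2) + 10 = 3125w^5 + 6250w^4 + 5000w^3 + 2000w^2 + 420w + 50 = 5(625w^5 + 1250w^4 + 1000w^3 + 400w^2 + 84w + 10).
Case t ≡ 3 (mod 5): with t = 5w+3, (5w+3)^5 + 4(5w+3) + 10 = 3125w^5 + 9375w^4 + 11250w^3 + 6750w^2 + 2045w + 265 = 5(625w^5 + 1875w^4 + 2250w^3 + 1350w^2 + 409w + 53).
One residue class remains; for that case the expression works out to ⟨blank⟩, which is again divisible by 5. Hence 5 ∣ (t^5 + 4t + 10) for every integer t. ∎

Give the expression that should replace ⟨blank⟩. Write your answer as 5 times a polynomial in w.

5(625w^5 + 2500w^4 + 4000w^3 + 3200w^2 + 1284w + 210)

The residues treated are {0, 1, 2, 3}, so the missing case is t ≡ 4 (mod 5); write t = 5w+4.
Then (5w+4)^5 + 4(5w+4) + 10 = 3125w^5 + 12500w^4 + 20000w^3 + 16000w^2 + 6420w + 1050 = 5(625w^5 + 2500w^4 + 4000w^3 + 3200w^2 + 1284w + 210).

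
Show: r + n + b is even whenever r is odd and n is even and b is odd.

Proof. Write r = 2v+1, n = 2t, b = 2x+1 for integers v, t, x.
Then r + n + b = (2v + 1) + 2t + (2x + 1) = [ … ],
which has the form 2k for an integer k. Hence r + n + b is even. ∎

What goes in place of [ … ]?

Expanding: (2v + 1) + 2t + (2x + 1) = 2t + 2v + 2x + 2.
Every term is even; pulling out the factor of 2 gives 2(t + v + x + 1).

2(t + v + x + 1)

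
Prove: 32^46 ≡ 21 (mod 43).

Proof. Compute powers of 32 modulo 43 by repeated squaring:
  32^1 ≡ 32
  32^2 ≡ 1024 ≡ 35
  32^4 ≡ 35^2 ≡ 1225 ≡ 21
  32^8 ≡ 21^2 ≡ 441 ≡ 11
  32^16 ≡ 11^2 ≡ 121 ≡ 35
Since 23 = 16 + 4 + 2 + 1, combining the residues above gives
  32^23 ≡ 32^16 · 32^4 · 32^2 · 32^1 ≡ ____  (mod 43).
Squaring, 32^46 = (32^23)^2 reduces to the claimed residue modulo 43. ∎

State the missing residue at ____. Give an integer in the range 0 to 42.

8

32^16 · 32^4 · 32^2 · 32^1 ≡ 35 · 21 · 35 · 32 = 823200.
823200 mod 43 = 8, so 32^23 ≡ 8 (mod 43).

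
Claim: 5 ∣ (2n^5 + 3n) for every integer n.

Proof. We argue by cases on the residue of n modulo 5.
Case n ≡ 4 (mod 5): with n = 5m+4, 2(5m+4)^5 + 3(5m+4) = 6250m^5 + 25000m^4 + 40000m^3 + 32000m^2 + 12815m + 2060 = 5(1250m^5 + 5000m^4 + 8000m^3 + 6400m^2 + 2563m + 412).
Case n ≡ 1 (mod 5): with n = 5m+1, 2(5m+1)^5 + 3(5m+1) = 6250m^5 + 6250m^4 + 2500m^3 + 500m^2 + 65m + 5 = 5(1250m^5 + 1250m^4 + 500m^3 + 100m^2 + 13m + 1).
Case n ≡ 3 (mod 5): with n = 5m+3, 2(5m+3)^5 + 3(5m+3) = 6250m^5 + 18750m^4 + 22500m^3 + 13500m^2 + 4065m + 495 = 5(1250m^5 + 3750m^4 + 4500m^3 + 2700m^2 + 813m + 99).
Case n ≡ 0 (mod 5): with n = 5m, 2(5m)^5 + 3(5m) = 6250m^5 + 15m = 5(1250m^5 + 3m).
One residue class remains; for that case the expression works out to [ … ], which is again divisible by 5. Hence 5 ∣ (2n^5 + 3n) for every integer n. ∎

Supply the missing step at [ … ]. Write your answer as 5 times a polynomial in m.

Only n ≡ 2 (mod 5) is unaccounted for. Put n = 5m+2:
2(5m+2)^5 + 3(5m+2) expands to 6250m^5 + 12500m^4 + 10000m^3 + 4000m^2 + 815m + 70,
and factoring out 5 leaves 5(1250m^5 + 2500m^4 + 2000m^3 + 800m^2 + 163m + 14).

5(1250m^5 + 2500m^4 + 2000m^3 + 800m^2 + 163m + 14)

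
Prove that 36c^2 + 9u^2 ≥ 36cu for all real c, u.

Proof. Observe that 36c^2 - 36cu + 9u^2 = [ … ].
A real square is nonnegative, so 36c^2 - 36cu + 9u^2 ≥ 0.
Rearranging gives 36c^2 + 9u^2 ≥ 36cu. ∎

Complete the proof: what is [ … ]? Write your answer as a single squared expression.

The leading and trailing coefficients are 6^2 and 3^2, and 36 = 2·6·3, so the trinomial is (6c - 3u)^2.
Hence 36c^2 - 36cu + 9u^2 ≥ 0.

(6c - 3u)^2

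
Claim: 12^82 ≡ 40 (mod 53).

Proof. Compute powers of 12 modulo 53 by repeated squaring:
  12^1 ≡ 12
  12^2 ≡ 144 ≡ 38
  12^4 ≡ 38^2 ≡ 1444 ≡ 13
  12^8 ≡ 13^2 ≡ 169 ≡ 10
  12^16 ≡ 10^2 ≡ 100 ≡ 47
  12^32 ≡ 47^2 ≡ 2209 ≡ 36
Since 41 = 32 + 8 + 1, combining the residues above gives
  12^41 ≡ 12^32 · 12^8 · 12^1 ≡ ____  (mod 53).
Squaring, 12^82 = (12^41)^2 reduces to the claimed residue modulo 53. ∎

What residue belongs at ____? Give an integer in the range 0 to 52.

27

Multiply the listed residues: 36 · 10 · 12 = 360 → 4320.
Reducing modulo 53: 4320 = 81·53 + 27, so 12^41 ≡ 27.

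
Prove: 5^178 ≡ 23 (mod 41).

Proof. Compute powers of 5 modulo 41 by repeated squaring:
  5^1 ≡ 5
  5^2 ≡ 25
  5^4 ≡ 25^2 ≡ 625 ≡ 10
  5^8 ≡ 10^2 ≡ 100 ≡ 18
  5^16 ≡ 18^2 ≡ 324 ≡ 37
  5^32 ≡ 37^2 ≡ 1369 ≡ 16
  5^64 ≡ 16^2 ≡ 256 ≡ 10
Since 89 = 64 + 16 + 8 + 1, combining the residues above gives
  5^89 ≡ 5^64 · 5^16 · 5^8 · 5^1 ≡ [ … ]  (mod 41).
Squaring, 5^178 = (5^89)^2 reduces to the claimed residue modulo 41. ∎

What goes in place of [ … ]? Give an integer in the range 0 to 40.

8

5^64 · 5^16 · 5^8 · 5^1 ≡ 10 · 37 · 18 · 5 = 33300.
33300 mod 41 = 8, so 5^89 ≡ 8 (mod 41).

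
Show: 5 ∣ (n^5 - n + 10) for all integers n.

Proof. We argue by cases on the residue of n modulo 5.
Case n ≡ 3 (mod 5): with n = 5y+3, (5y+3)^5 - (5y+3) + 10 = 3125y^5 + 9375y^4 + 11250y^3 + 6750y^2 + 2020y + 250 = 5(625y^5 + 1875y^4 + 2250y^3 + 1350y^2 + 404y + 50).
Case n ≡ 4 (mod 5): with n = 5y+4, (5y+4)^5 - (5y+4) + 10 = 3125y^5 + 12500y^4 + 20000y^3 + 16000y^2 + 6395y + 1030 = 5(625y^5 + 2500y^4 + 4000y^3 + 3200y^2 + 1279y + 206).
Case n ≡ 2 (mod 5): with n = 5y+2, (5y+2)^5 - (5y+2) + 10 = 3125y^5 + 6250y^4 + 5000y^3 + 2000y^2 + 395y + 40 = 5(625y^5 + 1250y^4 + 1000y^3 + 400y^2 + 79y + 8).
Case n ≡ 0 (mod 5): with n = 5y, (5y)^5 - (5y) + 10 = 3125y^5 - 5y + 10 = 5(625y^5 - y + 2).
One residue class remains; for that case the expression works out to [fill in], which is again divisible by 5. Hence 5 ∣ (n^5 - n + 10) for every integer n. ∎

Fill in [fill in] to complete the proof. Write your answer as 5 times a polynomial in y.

Only n ≡ 1 (mod 5) is unaccounted for. Put n = 5y+1:
(5y+1)^5 - (5y+1) + 10 expands to 3125y^5 + 3125y^4 + 1250y^3 + 250y^2 + 20y + 10,
and factoring out 5 leaves 5(625y^5 + 625y^4 + 250y^3 + 50y^2 + 4y + 2).

5(625y^5 + 625y^4 + 250y^3 + 50y^2 + 4y + 2)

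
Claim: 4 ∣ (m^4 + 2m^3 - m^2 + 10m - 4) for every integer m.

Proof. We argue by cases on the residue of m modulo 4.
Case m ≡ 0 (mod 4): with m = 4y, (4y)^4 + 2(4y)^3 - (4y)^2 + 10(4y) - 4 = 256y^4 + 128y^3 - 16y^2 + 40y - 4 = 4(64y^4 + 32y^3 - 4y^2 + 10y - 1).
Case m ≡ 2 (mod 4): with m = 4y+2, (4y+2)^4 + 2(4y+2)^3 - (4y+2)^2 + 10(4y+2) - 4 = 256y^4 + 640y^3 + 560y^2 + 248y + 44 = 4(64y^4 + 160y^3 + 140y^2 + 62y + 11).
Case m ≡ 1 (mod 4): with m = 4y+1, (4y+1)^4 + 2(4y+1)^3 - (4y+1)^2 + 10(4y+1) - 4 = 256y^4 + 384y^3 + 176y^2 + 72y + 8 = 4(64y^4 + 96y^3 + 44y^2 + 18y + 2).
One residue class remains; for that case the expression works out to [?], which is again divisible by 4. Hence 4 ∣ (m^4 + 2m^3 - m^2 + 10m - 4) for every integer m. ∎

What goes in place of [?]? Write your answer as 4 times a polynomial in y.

4(64y^4 + 224y^3 + 284y^2 + 166y + 38)

The residues treated are {0, 2, 1}, so the missing case is m ≡ 3 (mod 4); write m = 4y+3.
Then (4y+3)^4 + 2(4y+3)^3 - (4y+3)^2 + 10(4y+3) - 4 = 256y^4 + 896y^3 + 1136y^2 + 664y + 152 = 4(64y^4 + 224y^3 + 284y^2 + 166y + 38).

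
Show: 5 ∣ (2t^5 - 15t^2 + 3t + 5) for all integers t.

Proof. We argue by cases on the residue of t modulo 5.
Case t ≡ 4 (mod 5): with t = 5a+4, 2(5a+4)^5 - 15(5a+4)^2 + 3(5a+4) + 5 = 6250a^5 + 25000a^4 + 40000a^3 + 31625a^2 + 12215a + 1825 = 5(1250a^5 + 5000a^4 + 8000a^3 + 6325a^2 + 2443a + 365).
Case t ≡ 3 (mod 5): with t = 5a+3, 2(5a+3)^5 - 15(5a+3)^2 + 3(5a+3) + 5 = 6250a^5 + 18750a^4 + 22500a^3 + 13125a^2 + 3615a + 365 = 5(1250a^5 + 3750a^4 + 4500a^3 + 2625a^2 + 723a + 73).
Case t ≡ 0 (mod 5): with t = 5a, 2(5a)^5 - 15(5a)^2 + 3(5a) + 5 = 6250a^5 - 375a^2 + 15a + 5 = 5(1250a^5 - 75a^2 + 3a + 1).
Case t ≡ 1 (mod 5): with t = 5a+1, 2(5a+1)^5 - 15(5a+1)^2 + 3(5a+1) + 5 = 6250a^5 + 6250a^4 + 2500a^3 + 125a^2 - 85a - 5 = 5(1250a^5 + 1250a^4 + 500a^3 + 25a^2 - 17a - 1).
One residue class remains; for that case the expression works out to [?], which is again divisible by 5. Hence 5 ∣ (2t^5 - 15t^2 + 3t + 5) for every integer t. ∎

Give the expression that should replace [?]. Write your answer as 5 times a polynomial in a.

The residues treated are {4, 3, 0, 1}, so the missing case is t ≡ 2 (mod 5); write t = 5a+2.
Then 2(5a+2)^5 - 15(5a+2)^2 + 3(5a+2) + 5 = 6250a^5 + 12500a^4 + 10000a^3 + 3625a^2 + 515a + 15 = 5(1250a^5 + 2500a^4 + 2000a^3 + 725a^2 + 103a + 3).

5(1250a^5 + 2500a^4 + 2000a^3 + 725a^2 + 103a + 3)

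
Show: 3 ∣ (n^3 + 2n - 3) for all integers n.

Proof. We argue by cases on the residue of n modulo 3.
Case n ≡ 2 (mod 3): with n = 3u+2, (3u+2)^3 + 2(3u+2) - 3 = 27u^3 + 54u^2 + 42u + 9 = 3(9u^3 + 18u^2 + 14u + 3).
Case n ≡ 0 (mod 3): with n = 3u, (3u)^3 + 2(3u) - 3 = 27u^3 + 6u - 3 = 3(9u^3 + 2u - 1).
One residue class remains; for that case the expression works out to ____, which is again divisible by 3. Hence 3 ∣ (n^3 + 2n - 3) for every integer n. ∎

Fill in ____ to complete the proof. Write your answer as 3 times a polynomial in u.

3(9u^3 + 9u^2 + 5u)

The residues treated are {2, 0}, so the missing case is n ≡ 1 (mod 3); write n = 3u+1.
Then (3u+1)^3 + 2(3u+1) - 3 = 27u^3 + 27u^2 + 15u = 3(9u^3 + 9u^2 + 5u).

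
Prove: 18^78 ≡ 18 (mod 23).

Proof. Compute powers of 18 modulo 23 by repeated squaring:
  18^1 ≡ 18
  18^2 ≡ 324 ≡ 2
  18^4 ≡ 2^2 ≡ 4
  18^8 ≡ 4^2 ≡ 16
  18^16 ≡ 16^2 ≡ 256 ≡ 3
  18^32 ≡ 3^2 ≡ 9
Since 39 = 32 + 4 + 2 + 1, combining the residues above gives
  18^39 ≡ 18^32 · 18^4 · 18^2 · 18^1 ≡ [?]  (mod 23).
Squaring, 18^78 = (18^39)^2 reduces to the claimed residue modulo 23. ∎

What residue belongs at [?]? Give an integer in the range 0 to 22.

8

18^32 · 18^4 · 18^2 · 18^1 ≡ 9 · 4 · 2 · 18 = 1296.
1296 mod 23 = 8, so 18^39 ≡ 8 (mod 23).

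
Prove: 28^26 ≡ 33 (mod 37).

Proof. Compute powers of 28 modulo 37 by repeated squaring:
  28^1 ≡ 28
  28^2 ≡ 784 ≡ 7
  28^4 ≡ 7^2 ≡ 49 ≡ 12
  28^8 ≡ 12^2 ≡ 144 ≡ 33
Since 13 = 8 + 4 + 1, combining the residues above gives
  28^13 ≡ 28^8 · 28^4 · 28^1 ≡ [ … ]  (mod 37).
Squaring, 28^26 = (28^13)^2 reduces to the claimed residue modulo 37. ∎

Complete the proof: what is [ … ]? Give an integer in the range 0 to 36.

25

Multiply the listed residues: 33 · 12 · 28 = 396 → 11088.
Reducing modulo 37: 11088 = 299·37 + 25, so 28^13 ≡ 25.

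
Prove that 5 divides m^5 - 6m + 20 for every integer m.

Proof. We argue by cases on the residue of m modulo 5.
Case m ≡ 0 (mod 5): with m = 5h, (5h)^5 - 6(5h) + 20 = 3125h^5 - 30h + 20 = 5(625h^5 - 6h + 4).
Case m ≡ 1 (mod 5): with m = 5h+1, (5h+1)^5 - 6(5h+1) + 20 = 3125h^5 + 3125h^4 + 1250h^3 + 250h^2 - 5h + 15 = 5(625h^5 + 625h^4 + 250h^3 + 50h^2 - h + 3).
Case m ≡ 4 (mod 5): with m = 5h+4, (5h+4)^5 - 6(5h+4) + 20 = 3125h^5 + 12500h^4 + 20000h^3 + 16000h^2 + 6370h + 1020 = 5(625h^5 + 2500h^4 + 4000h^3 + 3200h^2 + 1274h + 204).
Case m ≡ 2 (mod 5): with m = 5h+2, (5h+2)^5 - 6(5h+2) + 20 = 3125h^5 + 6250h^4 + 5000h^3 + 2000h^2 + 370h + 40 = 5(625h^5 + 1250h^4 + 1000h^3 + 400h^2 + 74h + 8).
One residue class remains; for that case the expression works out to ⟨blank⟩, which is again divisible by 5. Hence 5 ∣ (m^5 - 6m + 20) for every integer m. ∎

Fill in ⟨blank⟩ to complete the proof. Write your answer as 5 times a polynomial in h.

The residues treated are {0, 1, 4, 2}, so the missing case is m ≡ 3 (mod 5); write m = 5h+3.
Then (5h+3)^5 - 6(5h+3) + 20 = 3125h^5 + 9375h^4 + 11250h^3 + 6750h^2 + 1995h + 245 = 5(625h^5 + 1875h^4 + 2250h^3 + 1350h^2 + 399h + 49).

5(625h^5 + 1875h^4 + 2250h^3 + 1350h^2 + 399h + 49)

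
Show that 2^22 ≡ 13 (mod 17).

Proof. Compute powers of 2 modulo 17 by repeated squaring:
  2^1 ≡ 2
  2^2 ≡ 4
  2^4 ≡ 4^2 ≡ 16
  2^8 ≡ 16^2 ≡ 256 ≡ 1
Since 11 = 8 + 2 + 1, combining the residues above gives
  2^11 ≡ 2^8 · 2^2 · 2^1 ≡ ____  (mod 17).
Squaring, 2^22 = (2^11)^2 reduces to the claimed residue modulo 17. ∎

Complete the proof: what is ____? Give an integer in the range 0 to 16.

2^8 · 2^2 · 2^1 ≡ 1 · 4 · 2 = 8.
8 mod 17 = 8, so 2^11 ≡ 8 (mod 17).

8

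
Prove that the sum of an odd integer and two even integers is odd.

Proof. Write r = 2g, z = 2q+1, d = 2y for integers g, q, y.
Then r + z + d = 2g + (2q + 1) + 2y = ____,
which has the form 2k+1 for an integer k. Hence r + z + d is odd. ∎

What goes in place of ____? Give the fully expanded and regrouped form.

Expanding: 2g + (2q + 1) + 2y = 2g + 2q + 2y + 1.
Every term except the constant is even, so this is 2(g + q + y) + 1,
and g + q + y ∈ ℤ gives the required form.

2(g + q + y) + 1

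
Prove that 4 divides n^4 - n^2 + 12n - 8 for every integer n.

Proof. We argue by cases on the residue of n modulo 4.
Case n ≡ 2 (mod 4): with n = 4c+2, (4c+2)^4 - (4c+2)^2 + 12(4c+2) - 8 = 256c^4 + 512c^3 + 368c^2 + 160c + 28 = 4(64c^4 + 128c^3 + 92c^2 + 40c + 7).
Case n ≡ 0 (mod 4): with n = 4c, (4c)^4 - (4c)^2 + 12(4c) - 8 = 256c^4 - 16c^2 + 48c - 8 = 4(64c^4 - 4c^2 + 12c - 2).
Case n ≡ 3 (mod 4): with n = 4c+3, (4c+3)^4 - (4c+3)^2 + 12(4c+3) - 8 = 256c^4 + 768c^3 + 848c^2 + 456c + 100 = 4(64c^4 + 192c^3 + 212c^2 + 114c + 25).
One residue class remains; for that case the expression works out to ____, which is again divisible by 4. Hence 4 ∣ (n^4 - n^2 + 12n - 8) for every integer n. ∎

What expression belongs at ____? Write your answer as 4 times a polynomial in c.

4(64c^4 + 64c^3 + 20c^2 + 14c + 1)

Only n ≡ 1 (mod 4) is unaccounted for. Put n = 4c+1:
(4c+1)^4 - (4c+1)^2 + 12(4c+1) - 8 expands to 256c^4 + 256c^3 + 80c^2 + 56c + 4,
and factoring out 4 leaves 4(64c^4 + 64c^3 + 20c^2 + 14c + 1).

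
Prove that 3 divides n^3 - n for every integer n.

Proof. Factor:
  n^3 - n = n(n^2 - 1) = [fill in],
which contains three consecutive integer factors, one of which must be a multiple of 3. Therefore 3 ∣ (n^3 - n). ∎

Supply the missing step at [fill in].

(n - 1)n(n + 1)

n(n^2 - 1) = n(n - 1)(n + 1) = (n - 1)n(n + 1).
These three factors are consecutive integers, so their product is divisible by 3.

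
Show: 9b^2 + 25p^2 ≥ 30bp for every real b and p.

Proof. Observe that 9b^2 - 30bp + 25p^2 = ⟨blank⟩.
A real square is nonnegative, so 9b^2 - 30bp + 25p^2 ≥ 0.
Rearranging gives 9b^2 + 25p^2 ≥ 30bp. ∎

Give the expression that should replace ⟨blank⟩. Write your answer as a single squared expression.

The leading and trailing coefficients are 3^2 and 5^2, and 30 = 2·3·5, so the trinomial is (3b - 5p)^2.
Hence 9b^2 - 30bp + 25p^2 ≥ 0.

(3b - 5p)^2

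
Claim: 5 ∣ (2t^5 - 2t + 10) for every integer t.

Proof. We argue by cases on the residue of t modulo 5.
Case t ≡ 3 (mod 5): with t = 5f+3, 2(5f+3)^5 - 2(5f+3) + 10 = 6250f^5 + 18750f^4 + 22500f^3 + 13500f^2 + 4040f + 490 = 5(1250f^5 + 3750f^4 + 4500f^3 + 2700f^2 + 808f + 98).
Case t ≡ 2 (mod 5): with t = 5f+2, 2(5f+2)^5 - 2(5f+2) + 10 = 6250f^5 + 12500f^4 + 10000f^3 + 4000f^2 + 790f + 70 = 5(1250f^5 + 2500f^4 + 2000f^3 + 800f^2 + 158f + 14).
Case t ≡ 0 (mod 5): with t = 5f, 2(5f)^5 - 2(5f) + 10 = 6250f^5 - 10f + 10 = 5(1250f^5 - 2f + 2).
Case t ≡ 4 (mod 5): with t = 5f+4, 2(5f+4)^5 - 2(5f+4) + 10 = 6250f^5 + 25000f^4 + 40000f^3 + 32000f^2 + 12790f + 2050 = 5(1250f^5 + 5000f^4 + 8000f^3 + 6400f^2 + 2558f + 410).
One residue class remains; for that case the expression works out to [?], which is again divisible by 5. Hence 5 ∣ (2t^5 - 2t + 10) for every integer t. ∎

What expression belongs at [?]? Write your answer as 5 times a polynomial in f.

5(1250f^5 + 1250f^4 + 500f^3 + 100f^2 + 8f + 2)

Only t ≡ 1 (mod 5) is unaccounted for. Put t = 5f+1:
2(5f+1)^5 - 2(5f+1) + 10 expands to 6250f^5 + 6250f^4 + 2500f^3 + 500f^2 + 40f + 10,
and factoring out 5 leaves 5(1250f^5 + 1250f^4 + 500f^3 + 100f^2 + 8f + 2).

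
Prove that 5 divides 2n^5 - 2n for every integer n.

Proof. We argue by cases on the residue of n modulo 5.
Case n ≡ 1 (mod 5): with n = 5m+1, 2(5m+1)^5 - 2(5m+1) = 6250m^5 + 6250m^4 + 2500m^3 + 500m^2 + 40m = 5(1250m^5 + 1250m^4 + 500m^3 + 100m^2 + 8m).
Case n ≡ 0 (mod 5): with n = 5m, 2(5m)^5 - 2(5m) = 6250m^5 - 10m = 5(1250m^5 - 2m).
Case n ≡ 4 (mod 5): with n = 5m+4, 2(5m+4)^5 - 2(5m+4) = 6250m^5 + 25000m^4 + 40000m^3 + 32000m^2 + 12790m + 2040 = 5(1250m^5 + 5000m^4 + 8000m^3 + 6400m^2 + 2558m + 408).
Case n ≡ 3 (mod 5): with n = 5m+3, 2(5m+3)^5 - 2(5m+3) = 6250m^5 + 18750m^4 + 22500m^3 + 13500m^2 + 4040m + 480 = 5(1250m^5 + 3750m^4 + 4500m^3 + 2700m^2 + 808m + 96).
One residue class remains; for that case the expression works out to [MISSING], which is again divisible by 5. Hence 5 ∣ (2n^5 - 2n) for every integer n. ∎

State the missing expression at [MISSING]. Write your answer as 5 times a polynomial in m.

The residues treated are {1, 0, 4, 3}, so the missing case is n ≡ 2 (mod 5); write n = 5m+2.
Then 2(5m+2)^5 - 2(5m+2) = 6250m^5 + 12500m^4 + 10000m^3 + 4000m^2 + 790m + 60 = 5(1250m^5 + 2500m^4 + 2000m^3 + 800m^2 + 158m + 12).

5(1250m^5 + 2500m^4 + 2000m^3 + 800m^2 + 158m + 12)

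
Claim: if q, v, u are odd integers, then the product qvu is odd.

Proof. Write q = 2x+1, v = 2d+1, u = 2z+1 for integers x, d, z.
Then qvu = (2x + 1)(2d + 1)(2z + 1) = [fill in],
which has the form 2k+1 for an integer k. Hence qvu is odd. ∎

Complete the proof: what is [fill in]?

(2x + 1)(2d + 1)(2z + 1) = 8dxz + 4dx + 4dz + 2d + 4xz + 2x + 2z + 1
= 2(4dxz + 2dx + 2dz + d + 2xz + x + z) + 1.
Since 4dxz + 2dx + 2dz + d + 2xz + x + z is an integer, the product is of the form 2k+1 for an integer k.

2(4dxz + 2dx + 2dz + d + 2xz + x + z) + 1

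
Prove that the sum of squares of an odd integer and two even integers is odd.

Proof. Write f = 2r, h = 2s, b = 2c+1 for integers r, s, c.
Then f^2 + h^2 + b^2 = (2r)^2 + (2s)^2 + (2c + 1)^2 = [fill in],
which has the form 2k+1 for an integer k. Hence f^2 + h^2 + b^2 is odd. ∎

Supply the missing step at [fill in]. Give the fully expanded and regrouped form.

2(2c^2 + 2c + 2r^2 + 2s^2) + 1

Expanding: (2r)^2 + (2s)^2 + (2c + 1)^2 = 4c^2 + 4c + 4r^2 + 4s^2 + 1.
Every term except the constant is even, so this is 2(2c^2 + 2c + 2r^2 + 2s^2) + 1,
and 2c^2 + 2c + 2r^2 + 2s^2 ∈ ℤ gives the required form.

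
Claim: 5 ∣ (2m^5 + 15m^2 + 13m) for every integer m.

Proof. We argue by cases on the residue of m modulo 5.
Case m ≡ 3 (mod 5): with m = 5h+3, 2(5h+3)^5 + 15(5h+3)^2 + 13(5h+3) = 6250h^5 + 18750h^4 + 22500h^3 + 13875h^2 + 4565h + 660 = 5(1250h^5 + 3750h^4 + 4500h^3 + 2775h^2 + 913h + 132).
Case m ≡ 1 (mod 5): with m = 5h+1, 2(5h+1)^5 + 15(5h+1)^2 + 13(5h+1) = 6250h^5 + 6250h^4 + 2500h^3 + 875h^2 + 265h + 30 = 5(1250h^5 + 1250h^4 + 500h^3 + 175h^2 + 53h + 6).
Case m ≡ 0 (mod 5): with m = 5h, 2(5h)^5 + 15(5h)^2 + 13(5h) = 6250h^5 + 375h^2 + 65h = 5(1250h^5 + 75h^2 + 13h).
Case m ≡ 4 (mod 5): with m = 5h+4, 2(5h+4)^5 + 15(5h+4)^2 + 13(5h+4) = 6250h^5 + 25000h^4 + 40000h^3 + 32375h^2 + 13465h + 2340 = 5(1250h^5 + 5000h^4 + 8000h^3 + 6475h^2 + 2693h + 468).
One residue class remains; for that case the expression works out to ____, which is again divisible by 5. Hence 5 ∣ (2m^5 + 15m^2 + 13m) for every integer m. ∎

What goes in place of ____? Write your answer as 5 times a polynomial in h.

Only m ≡ 2 (mod 5) is unaccounted for. Put m = 5h+2:
2(5h+2)^5 + 15(5h+2)^2 + 13(5h+2) expands to 6250h^5 + 12500h^4 + 10000h^3 + 4375h^2 + 1165h + 150,
and factoring out 5 leaves 5(1250h^5 + 2500h^4 + 2000h^3 + 875h^2 + 233h + 30).

5(1250h^5 + 2500h^4 + 2000h^3 + 875h^2 + 233h + 30)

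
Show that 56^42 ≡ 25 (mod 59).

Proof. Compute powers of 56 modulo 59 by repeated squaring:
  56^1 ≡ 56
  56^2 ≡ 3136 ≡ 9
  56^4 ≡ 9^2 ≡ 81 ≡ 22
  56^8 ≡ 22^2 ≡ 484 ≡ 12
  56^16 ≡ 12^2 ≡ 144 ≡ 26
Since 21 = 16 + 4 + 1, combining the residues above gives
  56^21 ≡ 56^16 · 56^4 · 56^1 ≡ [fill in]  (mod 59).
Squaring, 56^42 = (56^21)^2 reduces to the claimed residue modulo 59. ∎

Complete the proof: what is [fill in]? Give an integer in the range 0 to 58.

56^16 · 56^4 · 56^1 ≡ 26 · 22 · 56 = 32032.
32032 mod 59 = 54, so 56^21 ≡ 54 (mod 59).

54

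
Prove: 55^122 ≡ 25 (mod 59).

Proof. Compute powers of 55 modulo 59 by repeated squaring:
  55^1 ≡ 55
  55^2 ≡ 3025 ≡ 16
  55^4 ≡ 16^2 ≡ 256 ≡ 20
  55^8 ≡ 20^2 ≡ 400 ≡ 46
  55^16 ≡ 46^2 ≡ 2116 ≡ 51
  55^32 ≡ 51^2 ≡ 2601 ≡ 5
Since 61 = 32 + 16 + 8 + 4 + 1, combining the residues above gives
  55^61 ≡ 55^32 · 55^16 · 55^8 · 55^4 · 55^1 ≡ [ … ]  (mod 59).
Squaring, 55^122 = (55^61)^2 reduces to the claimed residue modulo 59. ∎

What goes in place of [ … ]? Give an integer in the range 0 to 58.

Multiply the listed residues: 5 · 51 · 46 · 20 · 55 = 255 → 11730 → 234600 → 12903000.
Reducing modulo 59: 12903000 = 218694·59 + 54, so 55^61 ≡ 54.

54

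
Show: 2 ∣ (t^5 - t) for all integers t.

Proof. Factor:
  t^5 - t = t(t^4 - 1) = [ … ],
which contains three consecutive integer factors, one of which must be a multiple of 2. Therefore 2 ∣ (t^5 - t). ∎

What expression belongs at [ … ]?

(t - 1)t(t + 1)(t^2 + 1)

t^4 - 1 = (t^2 - 1)(t^2 + 1), and t^2 - 1 = (t-1)(t+1).
So t(t^4 - 1) = (t - 1)t(t + 1)(t^2 + 1).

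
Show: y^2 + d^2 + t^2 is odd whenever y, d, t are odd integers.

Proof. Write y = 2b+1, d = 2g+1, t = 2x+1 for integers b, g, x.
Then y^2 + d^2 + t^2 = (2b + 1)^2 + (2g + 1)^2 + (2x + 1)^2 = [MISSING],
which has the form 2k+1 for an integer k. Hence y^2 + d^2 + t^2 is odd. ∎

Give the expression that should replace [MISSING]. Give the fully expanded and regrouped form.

2(2b^2 + 2b + 2g^2 + 2g + 2x^2 + 2x + 1) + 1

(2b + 1)^2 + (2g + 1)^2 + (2x + 1)^2 = 4b^2 + 4b + 4g^2 + 4g + 4x^2 + 4x + 3
= 2(2b^2 + 2b + 2g^2 + 2g + 2x^2 + 2x + 1) + 1.
Since 2b^2 + 2b + 2g^2 + 2g + 2x^2 + 2x + 1 is an integer, the sum of squares is of the form 2k+1 for an integer k.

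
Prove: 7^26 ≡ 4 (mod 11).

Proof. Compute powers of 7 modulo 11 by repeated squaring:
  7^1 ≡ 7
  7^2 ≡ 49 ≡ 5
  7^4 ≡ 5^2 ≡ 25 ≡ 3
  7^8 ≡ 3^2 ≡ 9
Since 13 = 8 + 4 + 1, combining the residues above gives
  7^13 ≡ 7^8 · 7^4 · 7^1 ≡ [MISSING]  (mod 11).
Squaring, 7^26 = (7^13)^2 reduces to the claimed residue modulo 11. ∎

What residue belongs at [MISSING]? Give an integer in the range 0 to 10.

7^8 · 7^4 · 7^1 ≡ 9 · 3 · 7 = 189.
189 mod 11 = 2, so 7^13 ≡ 2 (mod 11).

2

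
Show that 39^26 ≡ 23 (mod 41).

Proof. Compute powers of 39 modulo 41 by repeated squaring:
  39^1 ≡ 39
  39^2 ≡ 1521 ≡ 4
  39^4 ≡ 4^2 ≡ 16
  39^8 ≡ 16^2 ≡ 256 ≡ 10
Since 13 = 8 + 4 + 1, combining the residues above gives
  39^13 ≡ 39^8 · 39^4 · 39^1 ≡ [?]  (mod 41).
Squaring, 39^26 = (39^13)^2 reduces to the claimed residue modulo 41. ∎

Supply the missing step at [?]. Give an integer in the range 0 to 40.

39^8 · 39^4 · 39^1 ≡ 10 · 16 · 39 = 6240.
6240 mod 41 = 8, so 39^13 ≡ 8 (mod 41).

8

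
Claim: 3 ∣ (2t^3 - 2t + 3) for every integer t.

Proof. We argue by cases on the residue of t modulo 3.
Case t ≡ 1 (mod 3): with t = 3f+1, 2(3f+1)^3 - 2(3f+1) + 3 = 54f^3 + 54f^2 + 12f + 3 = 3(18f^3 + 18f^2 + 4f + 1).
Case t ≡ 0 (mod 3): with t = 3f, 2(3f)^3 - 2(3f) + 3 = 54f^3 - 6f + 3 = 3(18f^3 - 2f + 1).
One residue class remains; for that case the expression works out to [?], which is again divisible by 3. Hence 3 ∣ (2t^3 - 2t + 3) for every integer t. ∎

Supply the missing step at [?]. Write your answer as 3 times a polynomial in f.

The residues treated are {1, 0}, so the missing case is t ≡ 2 (mod 3); write t = 3f+2.
Then 2(3f+2)^3 - 2(3f+2) + 3 = 54f^3 + 108f^2 + 66f + 15 = 3(18f^3 + 36f^2 + 22f + 5).

3(18f^3 + 36f^2 + 22f + 5)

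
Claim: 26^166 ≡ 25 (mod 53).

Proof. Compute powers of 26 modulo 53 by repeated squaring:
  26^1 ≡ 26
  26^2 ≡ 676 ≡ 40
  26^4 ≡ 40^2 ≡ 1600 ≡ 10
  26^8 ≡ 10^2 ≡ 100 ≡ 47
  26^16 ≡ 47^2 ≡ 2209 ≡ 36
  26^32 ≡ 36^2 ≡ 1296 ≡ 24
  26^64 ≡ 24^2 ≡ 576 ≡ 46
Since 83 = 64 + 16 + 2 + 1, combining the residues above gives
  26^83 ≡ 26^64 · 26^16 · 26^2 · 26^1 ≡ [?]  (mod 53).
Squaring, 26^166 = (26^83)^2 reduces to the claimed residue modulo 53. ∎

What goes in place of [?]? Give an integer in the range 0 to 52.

5

Multiply the listed residues: 46 · 36 · 40 · 26 = 1656 → 66240 → 1722240.
Reducing modulo 53: 1722240 = 32495·53 + 5, so 26^83 ≡ 5.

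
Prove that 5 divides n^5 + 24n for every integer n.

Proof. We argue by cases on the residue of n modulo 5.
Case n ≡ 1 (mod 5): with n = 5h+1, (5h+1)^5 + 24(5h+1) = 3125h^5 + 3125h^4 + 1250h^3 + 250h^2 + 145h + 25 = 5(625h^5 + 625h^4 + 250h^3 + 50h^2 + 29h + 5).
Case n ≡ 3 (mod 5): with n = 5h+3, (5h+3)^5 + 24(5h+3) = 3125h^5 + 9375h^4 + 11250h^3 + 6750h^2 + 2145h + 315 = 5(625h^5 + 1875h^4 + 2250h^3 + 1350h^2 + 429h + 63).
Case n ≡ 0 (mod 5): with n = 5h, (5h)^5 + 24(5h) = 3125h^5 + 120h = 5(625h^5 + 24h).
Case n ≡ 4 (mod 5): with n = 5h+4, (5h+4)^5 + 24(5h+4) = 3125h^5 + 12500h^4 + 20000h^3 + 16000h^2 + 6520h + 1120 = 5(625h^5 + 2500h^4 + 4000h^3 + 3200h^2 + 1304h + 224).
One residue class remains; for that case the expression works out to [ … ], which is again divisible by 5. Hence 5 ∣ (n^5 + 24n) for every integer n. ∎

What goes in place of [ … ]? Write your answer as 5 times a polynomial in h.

5(625h^5 + 1250h^4 + 1000h^3 + 400h^2 + 104h + 16)

The residues treated are {1, 3, 0, 4}, so the missing case is n ≡ 2 (mod 5); write n = 5h+2.
Then (5h+2)^5 + 24(5h+2) = 3125h^5 + 6250h^4 + 5000h^3 + 2000h^2 + 520h + 80 = 5(625h^5 + 1250h^4 + 1000h^3 + 400h^2 + 104h + 16).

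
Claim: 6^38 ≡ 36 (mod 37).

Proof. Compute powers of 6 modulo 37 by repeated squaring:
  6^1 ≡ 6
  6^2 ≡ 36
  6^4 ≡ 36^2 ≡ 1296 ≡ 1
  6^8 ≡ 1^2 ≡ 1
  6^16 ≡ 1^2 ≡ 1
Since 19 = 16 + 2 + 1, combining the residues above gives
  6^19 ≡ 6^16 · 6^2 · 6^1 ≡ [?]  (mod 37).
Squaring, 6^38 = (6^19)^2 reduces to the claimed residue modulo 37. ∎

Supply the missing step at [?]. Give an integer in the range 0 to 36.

31

6^16 · 6^2 · 6^1 ≡ 1 · 36 · 6 = 216.
216 mod 37 = 31, so 6^19 ≡ 31 (mod 37).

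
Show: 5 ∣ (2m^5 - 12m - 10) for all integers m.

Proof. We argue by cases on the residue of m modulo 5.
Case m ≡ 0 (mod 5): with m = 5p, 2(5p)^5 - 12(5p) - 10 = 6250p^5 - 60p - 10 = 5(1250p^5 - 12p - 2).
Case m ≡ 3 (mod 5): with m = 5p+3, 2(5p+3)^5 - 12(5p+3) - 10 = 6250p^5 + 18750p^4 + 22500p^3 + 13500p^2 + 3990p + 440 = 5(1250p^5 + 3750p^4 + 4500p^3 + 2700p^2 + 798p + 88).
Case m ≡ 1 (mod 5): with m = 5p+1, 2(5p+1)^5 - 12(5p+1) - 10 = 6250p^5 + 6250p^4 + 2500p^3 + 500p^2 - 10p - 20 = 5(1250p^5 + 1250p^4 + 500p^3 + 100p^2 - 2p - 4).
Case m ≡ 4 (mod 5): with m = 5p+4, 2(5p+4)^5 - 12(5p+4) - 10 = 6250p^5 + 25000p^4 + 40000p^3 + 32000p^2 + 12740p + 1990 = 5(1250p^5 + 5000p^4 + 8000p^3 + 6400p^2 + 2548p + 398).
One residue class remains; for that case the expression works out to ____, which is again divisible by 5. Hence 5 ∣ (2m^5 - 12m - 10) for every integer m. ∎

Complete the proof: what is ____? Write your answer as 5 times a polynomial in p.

The residues treated are {0, 3, 1, 4}, so the missing case is m ≡ 2 (mod 5); write m = 5p+2.
Then 2(5p+2)^5 - 12(5p+2) - 10 = 6250p^5 + 12500p^4 + 10000p^3 + 4000p^2 + 740p + 30 = 5(1250p^5 + 2500p^4 + 2000p^3 + 800p^2 + 148p + 6).

5(1250p^5 + 2500p^4 + 2000p^3 + 800p^2 + 148p + 6)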